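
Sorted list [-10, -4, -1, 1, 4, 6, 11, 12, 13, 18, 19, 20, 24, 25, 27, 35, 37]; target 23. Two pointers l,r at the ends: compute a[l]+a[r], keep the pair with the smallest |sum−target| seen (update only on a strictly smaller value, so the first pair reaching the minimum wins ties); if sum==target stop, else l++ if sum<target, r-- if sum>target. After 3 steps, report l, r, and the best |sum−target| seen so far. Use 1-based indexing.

[1,17] -10+37=27 d=4 * → r--
[1,16] -10+35=25 d=2 * → r--
[1,15] -10+27=17 d=6 → l++

l=2, r=15, best |Δ|=2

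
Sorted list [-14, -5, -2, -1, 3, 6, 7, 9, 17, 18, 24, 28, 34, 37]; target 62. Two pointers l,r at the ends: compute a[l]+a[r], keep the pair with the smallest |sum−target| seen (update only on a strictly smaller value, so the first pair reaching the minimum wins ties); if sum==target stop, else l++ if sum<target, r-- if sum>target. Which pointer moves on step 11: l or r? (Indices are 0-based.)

[0,13] -14+37=23 d=39 * → l++
[1,13] -5+37=32 d=30 * → l++
[2,13] -2+37=35 d=27 * → l++
[3,13] -1+37=36 d=26 * → l++
[4,13] 3+37=40 d=22 * → l++
[5,13] 6+37=43 d=19 * → l++
[6,13] 7+37=44 d=18 * → l++
[7,13] 9+37=46 d=16 * → l++
[8,13] 17+37=54 d=8 * → l++
[9,13] 18+37=55 d=7 * → l++
[10,13] 24+37=61 d=1 * → l++

l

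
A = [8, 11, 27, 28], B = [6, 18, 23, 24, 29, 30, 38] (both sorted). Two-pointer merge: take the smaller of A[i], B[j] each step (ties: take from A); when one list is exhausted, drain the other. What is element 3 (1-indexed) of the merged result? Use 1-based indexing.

i=1 j=1: A[i]=8>B[j]=6 take 6, j++
i=1 j=2: A[i]=8<=B[j]=18 take 8, i++
i=2 j=2: A[i]=11<=B[j]=18 take 11, i++
i=3 j=2: A[i]=27>B[j]=18 take 18, j++
i=3 j=3: A[i]=27>B[j]=23 take 23, j++
i=3 j=4: A[i]=27>B[j]=24 take 24, j++
i=3 j=5: A[i]=27<=B[j]=29 take 27, i++
i=4 j=5: A[i]=28<=B[j]=29 take 28, i++
i=5 j=5: A done, take B[j]=29, j++
i=5 j=6: A done, take B[j]=30, j++
i=5 j=7: A done, take B[j]=38, j++

merged[3] = 11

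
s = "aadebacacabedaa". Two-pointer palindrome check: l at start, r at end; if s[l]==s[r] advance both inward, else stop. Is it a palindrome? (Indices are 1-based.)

palindrome

[1,15] 'a'=='a' → l++,r--
[2,14] 'a'=='a' → l++,r--
[3,13] 'd'=='d' → l++,r--
[4,12] 'e'=='e' → l++,r--
[5,11] 'b'=='b' → l++,r--
[6,10] 'a'=='a' → l++,r--
[7,9] 'c'=='c' → l++,r--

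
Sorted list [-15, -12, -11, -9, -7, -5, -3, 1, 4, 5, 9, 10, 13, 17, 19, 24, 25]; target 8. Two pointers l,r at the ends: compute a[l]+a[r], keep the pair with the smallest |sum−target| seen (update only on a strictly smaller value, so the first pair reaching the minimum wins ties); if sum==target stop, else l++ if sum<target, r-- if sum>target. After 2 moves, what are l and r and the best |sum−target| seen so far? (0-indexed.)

l=0, r=14, best |Δ|=1

l=0 r=16: -15+25=10 d=2 *, r--
l=0 r=15: -15+24=9 d=1 *, r--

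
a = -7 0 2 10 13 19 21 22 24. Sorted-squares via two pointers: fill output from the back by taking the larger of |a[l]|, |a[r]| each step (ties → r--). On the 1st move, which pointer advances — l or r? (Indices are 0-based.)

l=0 r=8: |-7|<=|24| out[8]=576, r--

r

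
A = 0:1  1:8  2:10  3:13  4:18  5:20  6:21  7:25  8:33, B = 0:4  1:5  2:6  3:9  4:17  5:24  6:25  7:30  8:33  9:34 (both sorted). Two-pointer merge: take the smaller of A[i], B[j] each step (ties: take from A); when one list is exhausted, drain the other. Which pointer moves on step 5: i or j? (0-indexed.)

i

i=0 j=0: A[i]=1<=B[j]=4 take 1, i++
i=1 j=0: A[i]=8>B[j]=4 take 4, j++
i=1 j=1: A[i]=8>B[j]=5 take 5, j++
i=1 j=2: A[i]=8>B[j]=6 take 6, j++
i=1 j=3: A[i]=8<=B[j]=9 take 8, i++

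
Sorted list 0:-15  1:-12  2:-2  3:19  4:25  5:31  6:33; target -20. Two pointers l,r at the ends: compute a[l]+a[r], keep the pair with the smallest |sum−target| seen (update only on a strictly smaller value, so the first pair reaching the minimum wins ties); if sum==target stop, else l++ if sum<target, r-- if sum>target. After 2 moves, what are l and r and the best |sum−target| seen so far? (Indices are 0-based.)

[0,6] -15+33=18 d=38 * → r--
[0,5] -15+31=16 d=36 * → r--

l=0, r=4, best |Δ|=36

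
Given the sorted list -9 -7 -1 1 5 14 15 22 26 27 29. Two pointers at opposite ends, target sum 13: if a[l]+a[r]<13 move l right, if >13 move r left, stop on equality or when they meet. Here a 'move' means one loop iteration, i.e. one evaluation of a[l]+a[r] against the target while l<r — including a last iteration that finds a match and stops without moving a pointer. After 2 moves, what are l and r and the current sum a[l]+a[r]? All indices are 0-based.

l=0, r=8, sum=17

l=0 r=10: -9+29=20 >13, r--
l=0 r=9: -9+27=18 >13, r--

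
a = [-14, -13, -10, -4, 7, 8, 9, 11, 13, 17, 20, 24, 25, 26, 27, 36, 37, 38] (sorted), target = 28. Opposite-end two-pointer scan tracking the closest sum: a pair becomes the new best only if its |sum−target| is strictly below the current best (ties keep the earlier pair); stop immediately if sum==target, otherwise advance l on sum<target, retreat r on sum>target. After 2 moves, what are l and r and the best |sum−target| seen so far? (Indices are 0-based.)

l=2, r=17, best |Δ|=3

[0,17] -14+38=24 d=4 * → l++
[1,17] -13+38=25 d=3 * → l++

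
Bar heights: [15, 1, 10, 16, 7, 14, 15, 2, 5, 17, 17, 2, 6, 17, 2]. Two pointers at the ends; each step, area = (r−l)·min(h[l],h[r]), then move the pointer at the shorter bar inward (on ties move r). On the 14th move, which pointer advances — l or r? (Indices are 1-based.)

l=1 r=15: min(15,2)*14=28 best=28 *, r--
l=1 r=14: min(15,17)*13=195 best=195 *, l++
l=2 r=14: min(1,17)*12=12 best=195, l++
l=3 r=14: min(10,17)*11=110 best=195, l++
l=4 r=14: min(16,17)*10=160 best=195, l++
l=5 r=14: min(7,17)*9=63 best=195, l++
l=6 r=14: min(14,17)*8=112 best=195, l++
l=7 r=14: min(15,17)*7=105 best=195, l++
l=8 r=14: min(2,17)*6=12 best=195, l++
l=9 r=14: min(5,17)*5=25 best=195, l++
l=10 r=14: min(17,17)*4=68 best=195, r--
l=10 r=13: min(17,6)*3=18 best=195, r--
l=10 r=12: min(17,2)*2=4 best=195, r--
l=10 r=11: min(17,17)*1=17 best=195, r--

r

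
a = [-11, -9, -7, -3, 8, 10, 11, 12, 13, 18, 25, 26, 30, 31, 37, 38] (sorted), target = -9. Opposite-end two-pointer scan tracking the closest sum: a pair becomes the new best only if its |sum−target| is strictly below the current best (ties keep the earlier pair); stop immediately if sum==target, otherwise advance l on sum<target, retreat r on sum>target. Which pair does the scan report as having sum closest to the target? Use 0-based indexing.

[0,15] -11+38=27 d=36 * → r--
[0,14] -11+37=26 d=35 * → r--
[0,13] -11+31=20 d=29 * → r--
[0,12] -11+30=19 d=28 * → r--
[0,11] -11+26=15 d=24 * → r--
[0,10] -11+25=14 d=23 * → r--
[0,9] -11+18=7 d=16 * → r--
[0,8] -11+13=2 d=11 * → r--
[0,7] -11+12=1 d=10 * → r--
[0,6] -11+11=0 d=9 * → r--
[0,5] -11+10=-1 d=8 * → r--
[0,4] -11+8=-3 d=6 * → r--
[0,3] -11+-3=-14 d=5 * → l++
[1,3] -9+-3=-12 d=3 * → l++
[2,3] -7+-3=-10 d=1 * → l++

pair (-7, -3) with sum -10 (|Δ|=1)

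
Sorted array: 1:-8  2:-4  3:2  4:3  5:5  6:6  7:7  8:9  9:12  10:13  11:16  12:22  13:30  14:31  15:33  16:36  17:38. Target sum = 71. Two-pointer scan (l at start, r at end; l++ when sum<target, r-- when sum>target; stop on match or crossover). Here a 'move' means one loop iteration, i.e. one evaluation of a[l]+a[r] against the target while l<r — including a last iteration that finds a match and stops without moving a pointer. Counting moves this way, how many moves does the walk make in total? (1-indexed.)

15 moves

l=1 r=17: -8+38=30 <71, l++
l=2 r=17: -4+38=34 <71, l++
l=3 r=17: 2+38=40 <71, l++
l=4 r=17: 3+38=41 <71, l++
l=5 r=17: 5+38=43 <71, l++
l=6 r=17: 6+38=44 <71, l++
l=7 r=17: 7+38=45 <71, l++
l=8 r=17: 9+38=47 <71, l++
l=9 r=17: 12+38=50 <71, l++
l=10 r=17: 13+38=51 <71, l++
l=11 r=17: 16+38=54 <71, l++
l=12 r=17: 22+38=60 <71, l++
l=13 r=17: 30+38=68 <71, l++
l=14 r=17: 31+38=69 <71, l++
l=15 r=17: 33+38=71, found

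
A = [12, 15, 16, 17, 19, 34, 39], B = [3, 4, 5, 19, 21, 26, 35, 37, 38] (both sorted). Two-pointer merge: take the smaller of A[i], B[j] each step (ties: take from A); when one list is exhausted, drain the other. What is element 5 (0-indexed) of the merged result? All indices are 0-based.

merged[5] = 16

i=0 j=0: A[i]=12>B[j]=3 take 3, j++
i=0 j=1: A[i]=12>B[j]=4 take 4, j++
i=0 j=2: A[i]=12>B[j]=5 take 5, j++
i=0 j=3: A[i]=12<=B[j]=19 take 12, i++
i=1 j=3: A[i]=15<=B[j]=19 take 15, i++
i=2 j=3: A[i]=16<=B[j]=19 take 16, i++
i=3 j=3: A[i]=17<=B[j]=19 take 17, i++
i=4 j=3: A[i]=19<=B[j]=19 take 19, i++
i=5 j=3: A[i]=34>B[j]=19 take 19, j++
i=5 j=4: A[i]=34>B[j]=21 take 21, j++
i=5 j=5: A[i]=34>B[j]=26 take 26, j++
i=5 j=6: A[i]=34<=B[j]=35 take 34, i++
i=6 j=6: A[i]=39>B[j]=35 take 35, j++
i=6 j=7: A[i]=39>B[j]=37 take 37, j++
i=6 j=8: A[i]=39>B[j]=38 take 38, j++
i=6 j=9: B done, take A[i]=39, i++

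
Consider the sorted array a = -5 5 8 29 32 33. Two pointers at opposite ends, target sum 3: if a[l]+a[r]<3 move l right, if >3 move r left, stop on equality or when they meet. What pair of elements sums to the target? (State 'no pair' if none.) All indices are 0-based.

l=0 r=5: -5+33=28 >3, r--
l=0 r=4: -5+32=27 >3, r--
l=0 r=3: -5+29=24 >3, r--
l=0 r=2: -5+8=3, found

(-5, 8)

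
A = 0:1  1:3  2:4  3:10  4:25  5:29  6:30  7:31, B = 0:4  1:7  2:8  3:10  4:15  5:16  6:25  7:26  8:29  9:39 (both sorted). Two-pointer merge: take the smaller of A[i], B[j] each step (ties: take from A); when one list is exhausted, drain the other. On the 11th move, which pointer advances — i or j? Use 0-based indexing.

i=0 j=0: A[i]=1<=B[j]=4 take 1, i++
i=1 j=0: A[i]=3<=B[j]=4 take 3, i++
i=2 j=0: A[i]=4<=B[j]=4 take 4, i++
i=3 j=0: A[i]=10>B[j]=4 take 4, j++
i=3 j=1: A[i]=10>B[j]=7 take 7, j++
i=3 j=2: A[i]=10>B[j]=8 take 8, j++
i=3 j=3: A[i]=10<=B[j]=10 take 10, i++
i=4 j=3: A[i]=25>B[j]=10 take 10, j++
i=4 j=4: A[i]=25>B[j]=15 take 15, j++
i=4 j=5: A[i]=25>B[j]=16 take 16, j++
i=4 j=6: A[i]=25<=B[j]=25 take 25, i++

i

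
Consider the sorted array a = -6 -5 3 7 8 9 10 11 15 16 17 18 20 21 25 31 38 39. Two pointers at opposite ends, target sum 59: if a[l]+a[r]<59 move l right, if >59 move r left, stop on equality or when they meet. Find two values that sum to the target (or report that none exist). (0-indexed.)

[0,17] -6+39=33 <59 → l++
[1,17] -5+39=34 <59 → l++
[2,17] 3+39=42 <59 → l++
[3,17] 7+39=46 <59 → l++
[4,17] 8+39=47 <59 → l++
[5,17] 9+39=48 <59 → l++
[6,17] 10+39=49 <59 → l++
[7,17] 11+39=50 <59 → l++
[8,17] 15+39=54 <59 → l++
[9,17] 16+39=55 <59 → l++
[10,17] 17+39=56 <59 → l++
[11,17] 18+39=57 <59 → l++
[12,17] 20+39=59 → found

(20, 39)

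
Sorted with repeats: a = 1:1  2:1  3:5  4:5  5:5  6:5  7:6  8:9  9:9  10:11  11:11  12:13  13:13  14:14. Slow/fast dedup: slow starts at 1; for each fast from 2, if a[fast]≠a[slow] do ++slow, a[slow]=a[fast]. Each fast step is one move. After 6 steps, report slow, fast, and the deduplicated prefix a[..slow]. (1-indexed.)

slow=1 fast=2: a[fast]=1=a[slow] dup, fast++
slow=1 fast=3: a[fast]=5≠a[slow]=1 write a[2]=5, slow++,fast++
slow=2 fast=4: a[fast]=5=a[slow] dup, fast++
slow=2 fast=5: a[fast]=5=a[slow] dup, fast++
slow=2 fast=6: a[fast]=5=a[slow] dup, fast++
slow=2 fast=7: a[fast]=6≠a[slow]=5 write a[3]=6, slow++,fast++

slow=3, fast=8, prefix=[1, 5, 6]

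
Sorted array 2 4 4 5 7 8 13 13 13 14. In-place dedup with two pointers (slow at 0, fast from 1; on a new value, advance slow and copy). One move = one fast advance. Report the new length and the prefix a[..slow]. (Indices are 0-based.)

length 7; prefix = [2, 4, 5, 7, 8, 13, 14]

(s=0,f=1) a[fast]=4≠a[slow]=2 write a[1]=4 → slow++,fast++
(s=1,f=2) a[fast]=4=a[slow] dup → fast++
(s=1,f=3) a[fast]=5≠a[slow]=4 write a[2]=5 → slow++,fast++
(s=2,f=4) a[fast]=7≠a[slow]=5 write a[3]=7 → slow++,fast++
(s=3,f=5) a[fast]=8≠a[slow]=7 write a[4]=8 → slow++,fast++
(s=4,f=6) a[fast]=13≠a[slow]=8 write a[5]=13 → slow++,fast++
(s=5,f=7) a[fast]=13=a[slow] dup → fast++
(s=5,f=8) a[fast]=13=a[slow] dup → fast++
(s=5,f=9) a[fast]=14≠a[slow]=13 write a[6]=14 → slow++,fast++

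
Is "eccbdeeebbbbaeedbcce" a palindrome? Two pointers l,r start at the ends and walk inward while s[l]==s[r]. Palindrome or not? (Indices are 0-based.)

l=0 r=19: 'e'=='e', l++,r--
l=1 r=18: 'c'=='c', l++,r--
l=2 r=17: 'c'=='c', l++,r--
l=3 r=16: 'b'=='b', l++,r--
l=4 r=15: 'd'=='d', l++,r--
l=5 r=14: 'e'=='e', l++,r--
l=6 r=13: 'e'=='e', l++,r--
l=7 r=12: 'e'!='a', stop

not a palindrome (mismatch at 7,12)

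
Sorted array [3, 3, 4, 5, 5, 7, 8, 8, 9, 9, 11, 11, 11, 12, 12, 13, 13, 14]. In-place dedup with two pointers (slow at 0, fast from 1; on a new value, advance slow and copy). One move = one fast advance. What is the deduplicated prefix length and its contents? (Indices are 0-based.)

length 10; prefix = [3, 4, 5, 7, 8, 9, 11, 12, 13, 14]

(s=0,f=1) a[fast]=3=a[slow] dup → fast++
(s=0,f=2) a[fast]=4≠a[slow]=3 write a[1]=4 → slow++,fast++
(s=1,f=3) a[fast]=5≠a[slow]=4 write a[2]=5 → slow++,fast++
(s=2,f=4) a[fast]=5=a[slow] dup → fast++
(s=2,f=5) a[fast]=7≠a[slow]=5 write a[3]=7 → slow++,fast++
(s=3,f=6) a[fast]=8≠a[slow]=7 write a[4]=8 → slow++,fast++
(s=4,f=7) a[fast]=8=a[slow] dup → fast++
(s=4,f=8) a[fast]=9≠a[slow]=8 write a[5]=9 → slow++,fast++
(s=5,f=9) a[fast]=9=a[slow] dup → fast++
(s=5,f=10) a[fast]=11≠a[slow]=9 write a[6]=11 → slow++,fast++
(s=6,f=11) a[fast]=11=a[slow] dup → fast++
(s=6,f=12) a[fast]=11=a[slow] dup → fast++
(s=6,f=13) a[fast]=12≠a[slow]=11 write a[7]=12 → slow++,fast++
(s=7,f=14) a[fast]=12=a[slow] dup → fast++
(s=7,f=15) a[fast]=13≠a[slow]=12 write a[8]=13 → slow++,fast++
(s=8,f=16) a[fast]=13=a[slow] dup → fast++
(s=8,f=17) a[fast]=14≠a[slow]=13 write a[9]=14 → slow++,fast++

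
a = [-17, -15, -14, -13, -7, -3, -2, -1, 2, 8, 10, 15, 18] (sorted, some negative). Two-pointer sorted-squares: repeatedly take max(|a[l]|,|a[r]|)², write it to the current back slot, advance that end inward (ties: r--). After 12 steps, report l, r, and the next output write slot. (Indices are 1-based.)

l=8, r=8, next write slot=1

[1,13] |-17|<=|18| out[13]=324 → r--
[1,12] |-17|>|15| out[12]=289 → l++
[2,12] |-15|<=|15| out[11]=225 → r--
[2,11] |-15|>|10| out[10]=225 → l++
[3,11] |-14|>|10| out[9]=196 → l++
[4,11] |-13|>|10| out[8]=169 → l++
[5,11] |-7|<=|10| out[7]=100 → r--
[5,10] |-7|<=|8| out[6]=64 → r--
[5,9] |-7|>|2| out[5]=49 → l++
[6,9] |-3|>|2| out[4]=9 → l++
[7,9] |-2|<=|2| out[3]=4 → r--
[7,8] |-2|>|-1| out[2]=4 → l++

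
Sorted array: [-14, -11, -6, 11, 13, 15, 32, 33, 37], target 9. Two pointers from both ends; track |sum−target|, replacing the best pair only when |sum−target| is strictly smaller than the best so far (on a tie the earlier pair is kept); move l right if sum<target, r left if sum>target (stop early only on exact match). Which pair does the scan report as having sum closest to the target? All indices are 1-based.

pair (-6, 15) with sum 9 (|Δ|=0)

[1,9] -14+37=23 d=14 * → r--
[1,8] -14+33=19 d=10 * → r--
[1,7] -14+32=18 d=9 * → r--
[1,6] -14+15=1 d=8 * → l++
[2,6] -11+15=4 d=5 * → l++
[3,6] -6+15=9 d=0 * → stop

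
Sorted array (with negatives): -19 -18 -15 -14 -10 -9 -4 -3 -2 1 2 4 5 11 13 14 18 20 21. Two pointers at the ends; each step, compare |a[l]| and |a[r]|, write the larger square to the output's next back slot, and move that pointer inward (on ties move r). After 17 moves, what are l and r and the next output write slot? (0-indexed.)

[0,18] |-19|<=|21| out[18]=441 → r--
[0,17] |-19|<=|20| out[17]=400 → r--
[0,16] |-19|>|18| out[16]=361 → l++
[1,16] |-18|<=|18| out[15]=324 → r--
[1,15] |-18|>|14| out[14]=324 → l++
[2,15] |-15|>|14| out[13]=225 → l++
[3,15] |-14|<=|14| out[12]=196 → r--
[3,14] |-14|>|13| out[11]=196 → l++
[4,14] |-10|<=|13| out[10]=169 → r--
[4,13] |-10|<=|11| out[9]=121 → r--
[4,12] |-10|>|5| out[8]=100 → l++
[5,12] |-9|>|5| out[7]=81 → l++
[6,12] |-4|<=|5| out[6]=25 → r--
[6,11] |-4|<=|4| out[5]=16 → r--
[6,10] |-4|>|2| out[4]=16 → l++
[7,10] |-3|>|2| out[3]=9 → l++
[8,10] |-2|<=|2| out[2]=4 → r--

l=8, r=9, next write slot=1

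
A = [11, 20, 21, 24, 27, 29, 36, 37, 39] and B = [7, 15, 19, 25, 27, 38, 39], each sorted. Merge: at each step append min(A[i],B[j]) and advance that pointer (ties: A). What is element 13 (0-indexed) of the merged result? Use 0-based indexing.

i=0 j=0: A[i]=11>B[j]=7 take 7, j++
i=0 j=1: A[i]=11<=B[j]=15 take 11, i++
i=1 j=1: A[i]=20>B[j]=15 take 15, j++
i=1 j=2: A[i]=20>B[j]=19 take 19, j++
i=1 j=3: A[i]=20<=B[j]=25 take 20, i++
i=2 j=3: A[i]=21<=B[j]=25 take 21, i++
i=3 j=3: A[i]=24<=B[j]=25 take 24, i++
i=4 j=3: A[i]=27>B[j]=25 take 25, j++
i=4 j=4: A[i]=27<=B[j]=27 take 27, i++
i=5 j=4: A[i]=29>B[j]=27 take 27, j++
i=5 j=5: A[i]=29<=B[j]=38 take 29, i++
i=6 j=5: A[i]=36<=B[j]=38 take 36, i++
i=7 j=5: A[i]=37<=B[j]=38 take 37, i++
i=8 j=5: A[i]=39>B[j]=38 take 38, j++
i=8 j=6: A[i]=39<=B[j]=39 take 39, i++
i=9 j=6: A done, take B[j]=39, j++

merged[13] = 38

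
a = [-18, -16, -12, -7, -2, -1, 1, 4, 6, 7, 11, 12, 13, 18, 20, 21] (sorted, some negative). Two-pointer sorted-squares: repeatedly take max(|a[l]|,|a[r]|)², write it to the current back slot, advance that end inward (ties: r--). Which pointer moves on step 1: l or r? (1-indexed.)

[1,16] |-18|<=|21| out[16]=441 → r--

r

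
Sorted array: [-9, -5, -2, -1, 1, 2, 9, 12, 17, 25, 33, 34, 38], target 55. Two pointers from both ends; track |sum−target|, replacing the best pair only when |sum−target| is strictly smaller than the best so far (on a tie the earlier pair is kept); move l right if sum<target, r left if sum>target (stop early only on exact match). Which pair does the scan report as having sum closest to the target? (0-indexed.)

pair (17, 38) with sum 55 (|Δ|=0)

[0,12] -9+38=29 d=26 * → l++
[1,12] -5+38=33 d=22 * → l++
[2,12] -2+38=36 d=19 * → l++
[3,12] -1+38=37 d=18 * → l++
[4,12] 1+38=39 d=16 * → l++
[5,12] 2+38=40 d=15 * → l++
[6,12] 9+38=47 d=8 * → l++
[7,12] 12+38=50 d=5 * → l++
[8,12] 17+38=55 d=0 * → stop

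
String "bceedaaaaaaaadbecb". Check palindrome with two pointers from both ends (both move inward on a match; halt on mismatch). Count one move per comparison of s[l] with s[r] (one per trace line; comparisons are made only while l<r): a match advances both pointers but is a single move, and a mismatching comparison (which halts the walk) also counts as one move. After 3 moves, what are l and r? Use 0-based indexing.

l=3, r=14

l=0 r=17: 'b'=='b', l++,r--
l=1 r=16: 'c'=='c', l++,r--
l=2 r=15: 'e'=='e', l++,r--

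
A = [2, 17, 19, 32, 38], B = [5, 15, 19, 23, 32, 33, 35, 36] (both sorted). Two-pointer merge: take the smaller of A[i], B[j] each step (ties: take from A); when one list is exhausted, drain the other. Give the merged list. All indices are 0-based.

[2, 5, 15, 17, 19, 19, 23, 32, 32, 33, 35, 36, 38]

[i=0,j=0] A[i]=2<=B[j]=5 take 2 → i++
[i=1,j=0] A[i]=17>B[j]=5 take 5 → j++
[i=1,j=1] A[i]=17>B[j]=15 take 15 → j++
[i=1,j=2] A[i]=17<=B[j]=19 take 17 → i++
[i=2,j=2] A[i]=19<=B[j]=19 take 19 → i++
[i=3,j=2] A[i]=32>B[j]=19 take 19 → j++
[i=3,j=3] A[i]=32>B[j]=23 take 23 → j++
[i=3,j=4] A[i]=32<=B[j]=32 take 32 → i++
[i=4,j=4] A[i]=38>B[j]=32 take 32 → j++
[i=4,j=5] A[i]=38>B[j]=33 take 33 → j++
[i=4,j=6] A[i]=38>B[j]=35 take 35 → j++
[i=4,j=7] A[i]=38>B[j]=36 take 36 → j++
[i=4,j=8] B done, take A[i]=38 → i++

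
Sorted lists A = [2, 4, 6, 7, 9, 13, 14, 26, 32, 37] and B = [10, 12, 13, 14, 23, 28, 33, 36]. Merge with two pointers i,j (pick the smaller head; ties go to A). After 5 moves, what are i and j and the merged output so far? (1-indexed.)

i=1 j=1: A[i]=2<=B[j]=10 take 2, i++
i=2 j=1: A[i]=4<=B[j]=10 take 4, i++
i=3 j=1: A[i]=6<=B[j]=10 take 6, i++
i=4 j=1: A[i]=7<=B[j]=10 take 7, i++
i=5 j=1: A[i]=9<=B[j]=10 take 9, i++

i=6, j=1, merged so far=[2, 4, 6, 7, 9]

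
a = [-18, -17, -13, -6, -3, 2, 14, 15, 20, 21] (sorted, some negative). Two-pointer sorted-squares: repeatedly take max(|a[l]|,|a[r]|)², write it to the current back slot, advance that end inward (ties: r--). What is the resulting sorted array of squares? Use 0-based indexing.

[4, 9, 36, 169, 196, 225, 289, 324, 400, 441]

[0,9] |-18|<=|21| out[9]=441 → r--
[0,8] |-18|<=|20| out[8]=400 → r--
[0,7] |-18|>|15| out[7]=324 → l++
[1,7] |-17|>|15| out[6]=289 → l++
[2,7] |-13|<=|15| out[5]=225 → r--
[2,6] |-13|<=|14| out[4]=196 → r--
[2,5] |-13|>|2| out[3]=169 → l++
[3,5] |-6|>|2| out[2]=36 → l++
[4,5] |-3|>|2| out[1]=9 → l++
[5,5] |2|<=|2| out[0]=4 → r--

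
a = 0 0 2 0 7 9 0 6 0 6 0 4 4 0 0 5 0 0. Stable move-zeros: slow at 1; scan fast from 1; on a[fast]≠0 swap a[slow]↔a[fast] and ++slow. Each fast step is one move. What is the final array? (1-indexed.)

[2, 7, 9, 6, 6, 4, 4, 5, 0, 0, 0, 0, 0, 0, 0, 0, 0, 0]

slow=1 fast=1: a[fast]=0, fast++
slow=1 fast=2: a[fast]=0, fast++
slow=1 fast=3: a[fast]=2≠0 swap→a[1]=2, slow++,fast++
slow=2 fast=4: a[fast]=0, fast++
slow=2 fast=5: a[fast]=7≠0 swap→a[2]=7, slow++,fast++
slow=3 fast=6: a[fast]=9≠0 swap→a[3]=9, slow++,fast++
slow=4 fast=7: a[fast]=0, fast++
slow=4 fast=8: a[fast]=6≠0 swap→a[4]=6, slow++,fast++
slow=5 fast=9: a[fast]=0, fast++
slow=5 fast=10: a[fast]=6≠0 swap→a[5]=6, slow++,fast++
slow=6 fast=11: a[fast]=0, fast++
slow=6 fast=12: a[fast]=4≠0 swap→a[6]=4, slow++,fast++
slow=7 fast=13: a[fast]=4≠0 swap→a[7]=4, slow++,fast++
slow=8 fast=14: a[fast]=0, fast++
slow=8 fast=15: a[fast]=0, fast++
slow=8 fast=16: a[fast]=5≠0 swap→a[8]=5, slow++,fast++
slow=9 fast=17: a[fast]=0, fast++
slow=9 fast=18: a[fast]=0, fast++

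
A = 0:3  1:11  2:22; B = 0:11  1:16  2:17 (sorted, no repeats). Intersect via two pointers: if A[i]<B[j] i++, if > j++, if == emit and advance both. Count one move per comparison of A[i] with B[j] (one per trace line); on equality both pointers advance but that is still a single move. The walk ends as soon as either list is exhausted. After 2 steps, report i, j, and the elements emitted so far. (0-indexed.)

i=0 j=0: 3<11, i++
i=1 j=0: 11==11 emit, i++,j++

i=2, j=1, emitted=[11]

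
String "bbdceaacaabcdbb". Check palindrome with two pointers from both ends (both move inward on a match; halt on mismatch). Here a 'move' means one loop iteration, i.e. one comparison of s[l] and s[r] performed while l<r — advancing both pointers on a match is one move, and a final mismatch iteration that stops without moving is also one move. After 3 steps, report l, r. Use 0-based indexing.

l=3, r=11

[0,14] 'b'=='b' → l++,r--
[1,13] 'b'=='b' → l++,r--
[2,12] 'd'=='d' → l++,r--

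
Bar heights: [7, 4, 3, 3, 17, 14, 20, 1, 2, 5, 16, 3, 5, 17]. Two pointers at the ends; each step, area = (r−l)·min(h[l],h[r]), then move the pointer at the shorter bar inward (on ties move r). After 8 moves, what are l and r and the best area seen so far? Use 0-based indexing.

l=4, r=9, best area=153

l=0 r=13: min(7,17)*13=91 best=91 *, l++
l=1 r=13: min(4,17)*12=48 best=91, l++
l=2 r=13: min(3,17)*11=33 best=91, l++
l=3 r=13: min(3,17)*10=30 best=91, l++
l=4 r=13: min(17,17)*9=153 best=153 *, r--
l=4 r=12: min(17,5)*8=40 best=153, r--
l=4 r=11: min(17,3)*7=21 best=153, r--
l=4 r=10: min(17,16)*6=96 best=153, r--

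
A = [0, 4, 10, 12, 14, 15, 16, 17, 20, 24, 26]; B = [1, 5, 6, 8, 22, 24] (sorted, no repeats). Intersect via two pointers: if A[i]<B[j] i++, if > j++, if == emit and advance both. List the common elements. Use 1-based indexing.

[i=1,j=1] 0<1 → i++
[i=2,j=1] 4>1 → j++
[i=2,j=2] 4<5 → i++
[i=3,j=2] 10>5 → j++
[i=3,j=3] 10>6 → j++
[i=3,j=4] 10>8 → j++
[i=3,j=5] 10<22 → i++
[i=4,j=5] 12<22 → i++
[i=5,j=5] 14<22 → i++
[i=6,j=5] 15<22 → i++
[i=7,j=5] 16<22 → i++
[i=8,j=5] 17<22 → i++
[i=9,j=5] 20<22 → i++
[i=10,j=5] 24>22 → j++
[i=10,j=6] 24==24 emit → i++,j++

intersection = [24]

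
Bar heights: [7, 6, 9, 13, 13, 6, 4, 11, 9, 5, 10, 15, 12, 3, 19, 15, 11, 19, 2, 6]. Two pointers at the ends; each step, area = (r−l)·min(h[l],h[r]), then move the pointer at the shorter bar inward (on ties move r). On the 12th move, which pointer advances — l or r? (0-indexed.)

l

l=0 r=19: min(7,6)*19=114 best=114 *, r--
l=0 r=18: min(7,2)*18=36 best=114, r--
l=0 r=17: min(7,19)*17=119 best=119 *, l++
l=1 r=17: min(6,19)*16=96 best=119, l++
l=2 r=17: min(9,19)*15=135 best=135 *, l++
l=3 r=17: min(13,19)*14=182 best=182 *, l++
l=4 r=17: min(13,19)*13=169 best=182, l++
l=5 r=17: min(6,19)*12=72 best=182, l++
l=6 r=17: min(4,19)*11=44 best=182, l++
l=7 r=17: min(11,19)*10=110 best=182, l++
l=8 r=17: min(9,19)*9=81 best=182, l++
l=9 r=17: min(5,19)*8=40 best=182, l++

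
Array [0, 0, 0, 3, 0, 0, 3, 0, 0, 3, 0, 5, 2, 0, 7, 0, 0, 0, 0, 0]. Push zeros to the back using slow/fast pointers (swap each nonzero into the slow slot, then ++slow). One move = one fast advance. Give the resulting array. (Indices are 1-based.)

(s=1,f=1) a[fast]=0 → fast++
(s=1,f=2) a[fast]=0 → fast++
(s=1,f=3) a[fast]=0 → fast++
(s=1,f=4) a[fast]=3≠0 swap→a[1]=3 → slow++,fast++
(s=2,f=5) a[fast]=0 → fast++
(s=2,f=6) a[fast]=0 → fast++
(s=2,f=7) a[fast]=3≠0 swap→a[2]=3 → slow++,fast++
(s=3,f=8) a[fast]=0 → fast++
(s=3,f=9) a[fast]=0 → fast++
(s=3,f=10) a[fast]=3≠0 swap→a[3]=3 → slow++,fast++
(s=4,f=11) a[fast]=0 → fast++
(s=4,f=12) a[fast]=5≠0 swap→a[4]=5 → slow++,fast++
(s=5,f=13) a[fast]=2≠0 swap→a[5]=2 → slow++,fast++
(s=6,f=14) a[fast]=0 → fast++
(s=6,f=15) a[fast]=7≠0 swap→a[6]=7 → slow++,fast++
(s=7,f=16) a[fast]=0 → fast++
(s=7,f=17) a[fast]=0 → fast++
(s=7,f=18) a[fast]=0 → fast++
(s=7,f=19) a[fast]=0 → fast++
(s=7,f=20) a[fast]=0 → fast++

[3, 3, 3, 5, 2, 7, 0, 0, 0, 0, 0, 0, 0, 0, 0, 0, 0, 0, 0, 0]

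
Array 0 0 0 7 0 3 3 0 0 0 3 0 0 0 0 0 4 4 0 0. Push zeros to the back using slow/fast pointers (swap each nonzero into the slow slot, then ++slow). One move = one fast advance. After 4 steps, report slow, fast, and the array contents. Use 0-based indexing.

slow=1, fast=4, a=[7, 0, 0, 0, 0, 3, 3, 0, 0, 0, 3, 0, 0, 0, 0, 0, 4, 4, 0, 0]

slow=0 fast=0: a[fast]=0, fast++
slow=0 fast=1: a[fast]=0, fast++
slow=0 fast=2: a[fast]=0, fast++
slow=0 fast=3: a[fast]=7≠0 swap→a[0]=7, slow++,fast++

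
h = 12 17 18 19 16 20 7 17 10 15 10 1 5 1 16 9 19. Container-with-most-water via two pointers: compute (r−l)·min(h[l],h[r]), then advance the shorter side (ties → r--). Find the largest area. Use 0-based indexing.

max area = 255

l=0 r=16: min(12,19)*16=192 best=192 *, l++
l=1 r=16: min(17,19)*15=255 best=255 *, l++
l=2 r=16: min(18,19)*14=252 best=255, l++
l=3 r=16: min(19,19)*13=247 best=255, r--
l=3 r=15: min(19,9)*12=108 best=255, r--
l=3 r=14: min(19,16)*11=176 best=255, r--
l=3 r=13: min(19,1)*10=10 best=255, r--
l=3 r=12: min(19,5)*9=45 best=255, r--
l=3 r=11: min(19,1)*8=8 best=255, r--
l=3 r=10: min(19,10)*7=70 best=255, r--
l=3 r=9: min(19,15)*6=90 best=255, r--
l=3 r=8: min(19,10)*5=50 best=255, r--
l=3 r=7: min(19,17)*4=68 best=255, r--
l=3 r=6: min(19,7)*3=21 best=255, r--
l=3 r=5: min(19,20)*2=38 best=255, l++
l=4 r=5: min(16,20)*1=16 best=255, l++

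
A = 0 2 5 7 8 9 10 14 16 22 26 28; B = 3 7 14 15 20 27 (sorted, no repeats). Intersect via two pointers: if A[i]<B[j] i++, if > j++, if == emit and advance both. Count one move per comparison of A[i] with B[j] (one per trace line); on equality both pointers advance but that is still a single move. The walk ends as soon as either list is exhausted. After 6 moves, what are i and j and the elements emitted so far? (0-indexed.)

i=5, j=2, emitted=[7]

i=0 j=0: 0<3, i++
i=1 j=0: 2<3, i++
i=2 j=0: 5>3, j++
i=2 j=1: 5<7, i++
i=3 j=1: 7==7 emit, i++,j++
i=4 j=2: 8<14, i++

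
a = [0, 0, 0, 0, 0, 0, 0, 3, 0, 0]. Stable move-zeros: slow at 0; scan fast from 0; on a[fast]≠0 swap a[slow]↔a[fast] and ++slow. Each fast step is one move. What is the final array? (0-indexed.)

(s=0,f=0) a[fast]=0 → fast++
(s=0,f=1) a[fast]=0 → fast++
(s=0,f=2) a[fast]=0 → fast++
(s=0,f=3) a[fast]=0 → fast++
(s=0,f=4) a[fast]=0 → fast++
(s=0,f=5) a[fast]=0 → fast++
(s=0,f=6) a[fast]=0 → fast++
(s=0,f=7) a[fast]=3≠0 swap→a[0]=3 → slow++,fast++
(s=1,f=8) a[fast]=0 → fast++
(s=1,f=9) a[fast]=0 → fast++

[3, 0, 0, 0, 0, 0, 0, 0, 0, 0]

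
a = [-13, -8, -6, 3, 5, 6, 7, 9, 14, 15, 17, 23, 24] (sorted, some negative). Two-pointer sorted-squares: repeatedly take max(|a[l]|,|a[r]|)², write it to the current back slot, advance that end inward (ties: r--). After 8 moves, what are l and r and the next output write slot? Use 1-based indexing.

l=3, r=7, next write slot=5

[1,13] |-13|<=|24| out[13]=576 → r--
[1,12] |-13|<=|23| out[12]=529 → r--
[1,11] |-13|<=|17| out[11]=289 → r--
[1,10] |-13|<=|15| out[10]=225 → r--
[1,9] |-13|<=|14| out[9]=196 → r--
[1,8] |-13|>|9| out[8]=169 → l++
[2,8] |-8|<=|9| out[7]=81 → r--
[2,7] |-8|>|7| out[6]=64 → l++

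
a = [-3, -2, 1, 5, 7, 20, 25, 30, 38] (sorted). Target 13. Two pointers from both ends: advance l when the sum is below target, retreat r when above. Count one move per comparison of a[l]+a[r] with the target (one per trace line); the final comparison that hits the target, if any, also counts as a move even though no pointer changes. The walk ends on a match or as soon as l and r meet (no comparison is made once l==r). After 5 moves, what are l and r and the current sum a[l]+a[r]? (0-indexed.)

[0,8] -3+38=35 >13 → r--
[0,7] -3+30=27 >13 → r--
[0,6] -3+25=22 >13 → r--
[0,5] -3+20=17 >13 → r--
[0,4] -3+7=4 <13 → l++

l=1, r=4, sum=5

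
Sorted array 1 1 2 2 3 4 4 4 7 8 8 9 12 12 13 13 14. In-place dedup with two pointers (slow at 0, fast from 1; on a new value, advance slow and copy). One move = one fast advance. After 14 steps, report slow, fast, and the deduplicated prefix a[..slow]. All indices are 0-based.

slow=0 fast=1: a[fast]=1=a[slow] dup, fast++
slow=0 fast=2: a[fast]=2≠a[slow]=1 write a[1]=2, slow++,fast++
slow=1 fast=3: a[fast]=2=a[slow] dup, fast++
slow=1 fast=4: a[fast]=3≠a[slow]=2 write a[2]=3, slow++,fast++
slow=2 fast=5: a[fast]=4≠a[slow]=3 write a[3]=4, slow++,fast++
slow=3 fast=6: a[fast]=4=a[slow] dup, fast++
slow=3 fast=7: a[fast]=4=a[slow] dup, fast++
slow=3 fast=8: a[fast]=7≠a[slow]=4 write a[4]=7, slow++,fast++
slow=4 fast=9: a[fast]=8≠a[slow]=7 write a[5]=8, slow++,fast++
slow=5 fast=10: a[fast]=8=a[slow] dup, fast++
slow=5 fast=11: a[fast]=9≠a[slow]=8 write a[6]=9, slow++,fast++
slow=6 fast=12: a[fast]=12≠a[slow]=9 write a[7]=12, slow++,fast++
slow=7 fast=13: a[fast]=12=a[slow] dup, fast++
slow=7 fast=14: a[fast]=13≠a[slow]=12 write a[8]=13, slow++,fast++

slow=8, fast=15, prefix=[1, 2, 3, 4, 7, 8, 9, 12, 13]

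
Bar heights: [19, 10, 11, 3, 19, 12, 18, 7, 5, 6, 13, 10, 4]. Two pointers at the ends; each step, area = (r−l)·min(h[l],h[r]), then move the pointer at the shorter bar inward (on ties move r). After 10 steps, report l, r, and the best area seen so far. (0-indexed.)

l=0, r=2, best area=130

l=0 r=12: min(19,4)*12=48 best=48 *, r--
l=0 r=11: min(19,10)*11=110 best=110 *, r--
l=0 r=10: min(19,13)*10=130 best=130 *, r--
l=0 r=9: min(19,6)*9=54 best=130, r--
l=0 r=8: min(19,5)*8=40 best=130, r--
l=0 r=7: min(19,7)*7=49 best=130, r--
l=0 r=6: min(19,18)*6=108 best=130, r--
l=0 r=5: min(19,12)*5=60 best=130, r--
l=0 r=4: min(19,19)*4=76 best=130, r--
l=0 r=3: min(19,3)*3=9 best=130, r--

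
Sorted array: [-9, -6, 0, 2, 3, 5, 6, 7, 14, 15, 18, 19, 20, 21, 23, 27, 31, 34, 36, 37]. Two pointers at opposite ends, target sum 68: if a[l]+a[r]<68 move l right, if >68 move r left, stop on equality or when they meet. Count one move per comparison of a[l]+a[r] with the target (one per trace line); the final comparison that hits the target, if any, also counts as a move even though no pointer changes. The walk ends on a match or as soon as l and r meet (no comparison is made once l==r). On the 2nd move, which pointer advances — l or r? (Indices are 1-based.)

l

l=1 r=20: -9+37=28 <68, l++
l=2 r=20: -6+37=31 <68, l++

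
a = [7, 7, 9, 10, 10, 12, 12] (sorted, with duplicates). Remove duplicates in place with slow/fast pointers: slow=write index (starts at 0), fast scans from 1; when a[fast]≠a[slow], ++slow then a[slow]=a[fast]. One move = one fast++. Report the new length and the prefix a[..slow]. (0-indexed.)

length 4; prefix = [7, 9, 10, 12]

(s=0,f=1) a[fast]=7=a[slow] dup → fast++
(s=0,f=2) a[fast]=9≠a[slow]=7 write a[1]=9 → slow++,fast++
(s=1,f=3) a[fast]=10≠a[slow]=9 write a[2]=10 → slow++,fast++
(s=2,f=4) a[fast]=10=a[slow] dup → fast++
(s=2,f=5) a[fast]=12≠a[slow]=10 write a[3]=12 → slow++,fast++
(s=3,f=6) a[fast]=12=a[slow] dup → fast++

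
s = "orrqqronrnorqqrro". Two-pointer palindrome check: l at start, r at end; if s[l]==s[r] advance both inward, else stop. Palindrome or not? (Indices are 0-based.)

[0,16] 'o'=='o' → l++,r--
[1,15] 'r'=='r' → l++,r--
[2,14] 'r'=='r' → l++,r--
[3,13] 'q'=='q' → l++,r--
[4,12] 'q'=='q' → l++,r--
[5,11] 'r'=='r' → l++,r--
[6,10] 'o'=='o' → l++,r--
[7,9] 'n'=='n' → l++,r--

palindrome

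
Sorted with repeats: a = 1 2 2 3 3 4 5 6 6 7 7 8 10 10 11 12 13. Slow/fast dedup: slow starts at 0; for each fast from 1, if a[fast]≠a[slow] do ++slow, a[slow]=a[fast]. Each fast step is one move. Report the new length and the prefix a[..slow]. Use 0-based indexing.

slow=0 fast=1: a[fast]=2≠a[slow]=1 write a[1]=2, slow++,fast++
slow=1 fast=2: a[fast]=2=a[slow] dup, fast++
slow=1 fast=3: a[fast]=3≠a[slow]=2 write a[2]=3, slow++,fast++
slow=2 fast=4: a[fast]=3=a[slow] dup, fast++
slow=2 fast=5: a[fast]=4≠a[slow]=3 write a[3]=4, slow++,fast++
slow=3 fast=6: a[fast]=5≠a[slow]=4 write a[4]=5, slow++,fast++
slow=4 fast=7: a[fast]=6≠a[slow]=5 write a[5]=6, slow++,fast++
slow=5 fast=8: a[fast]=6=a[slow] dup, fast++
slow=5 fast=9: a[fast]=7≠a[slow]=6 write a[6]=7, slow++,fast++
slow=6 fast=10: a[fast]=7=a[slow] dup, fast++
slow=6 fast=11: a[fast]=8≠a[slow]=7 write a[7]=8, slow++,fast++
slow=7 fast=12: a[fast]=10≠a[slow]=8 write a[8]=10, slow++,fast++
slow=8 fast=13: a[fast]=10=a[slow] dup, fast++
slow=8 fast=14: a[fast]=11≠a[slow]=10 write a[9]=11, slow++,fast++
slow=9 fast=15: a[fast]=12≠a[slow]=11 write a[10]=12, slow++,fast++
slow=10 fast=16: a[fast]=13≠a[slow]=12 write a[11]=13, slow++,fast++

length 12; prefix = [1, 2, 3, 4, 5, 6, 7, 8, 10, 11, 12, 13]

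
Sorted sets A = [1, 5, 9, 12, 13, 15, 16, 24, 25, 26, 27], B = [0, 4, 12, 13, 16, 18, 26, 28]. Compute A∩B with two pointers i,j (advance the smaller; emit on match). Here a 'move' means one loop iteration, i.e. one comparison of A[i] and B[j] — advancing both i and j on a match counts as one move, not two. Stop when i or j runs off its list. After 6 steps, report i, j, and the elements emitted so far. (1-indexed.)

i=1 j=1: 1>0, j++
i=1 j=2: 1<4, i++
i=2 j=2: 5>4, j++
i=2 j=3: 5<12, i++
i=3 j=3: 9<12, i++
i=4 j=3: 12==12 emit, i++,j++

i=5, j=4, emitted=[12]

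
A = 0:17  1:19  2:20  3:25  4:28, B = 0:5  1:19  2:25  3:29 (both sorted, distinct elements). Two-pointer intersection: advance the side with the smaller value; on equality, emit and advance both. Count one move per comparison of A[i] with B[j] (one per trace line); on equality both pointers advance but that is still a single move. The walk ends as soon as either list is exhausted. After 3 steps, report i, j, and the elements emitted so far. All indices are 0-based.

i=0 j=0: 17>5, j++
i=0 j=1: 17<19, i++
i=1 j=1: 19==19 emit, i++,j++

i=2, j=2, emitted=[19]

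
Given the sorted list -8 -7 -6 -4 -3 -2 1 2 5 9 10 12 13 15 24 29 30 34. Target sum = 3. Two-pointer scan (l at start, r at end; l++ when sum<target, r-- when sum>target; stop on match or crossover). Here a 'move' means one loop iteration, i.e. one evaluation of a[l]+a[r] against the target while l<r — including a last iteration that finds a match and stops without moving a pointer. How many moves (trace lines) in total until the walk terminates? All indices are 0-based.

9 moves

l=0 r=17: -8+34=26 >3, r--
l=0 r=16: -8+30=22 >3, r--
l=0 r=15: -8+29=21 >3, r--
l=0 r=14: -8+24=16 >3, r--
l=0 r=13: -8+15=7 >3, r--
l=0 r=12: -8+13=5 >3, r--
l=0 r=11: -8+12=4 >3, r--
l=0 r=10: -8+10=2 <3, l++
l=1 r=10: -7+10=3, found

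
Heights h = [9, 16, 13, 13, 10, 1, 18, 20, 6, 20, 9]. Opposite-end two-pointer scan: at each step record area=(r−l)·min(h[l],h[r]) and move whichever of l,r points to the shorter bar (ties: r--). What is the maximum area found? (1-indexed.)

l=1 r=11: min(9,9)*10=90 best=90 *, r--
l=1 r=10: min(9,20)*9=81 best=90, l++
l=2 r=10: min(16,20)*8=128 best=128 *, l++
l=3 r=10: min(13,20)*7=91 best=128, l++
l=4 r=10: min(13,20)*6=78 best=128, l++
l=5 r=10: min(10,20)*5=50 best=128, l++
l=6 r=10: min(1,20)*4=4 best=128, l++
l=7 r=10: min(18,20)*3=54 best=128, l++
l=8 r=10: min(20,20)*2=40 best=128, r--
l=8 r=9: min(20,6)*1=6 best=128, r--

max area = 128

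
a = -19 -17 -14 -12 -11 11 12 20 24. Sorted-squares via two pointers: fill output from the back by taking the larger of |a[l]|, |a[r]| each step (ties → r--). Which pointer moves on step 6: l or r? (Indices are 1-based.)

[1,9] |-19|<=|24| out[9]=576 → r--
[1,8] |-19|<=|20| out[8]=400 → r--
[1,7] |-19|>|12| out[7]=361 → l++
[2,7] |-17|>|12| out[6]=289 → l++
[3,7] |-14|>|12| out[5]=196 → l++
[4,7] |-12|<=|12| out[4]=144 → r--

r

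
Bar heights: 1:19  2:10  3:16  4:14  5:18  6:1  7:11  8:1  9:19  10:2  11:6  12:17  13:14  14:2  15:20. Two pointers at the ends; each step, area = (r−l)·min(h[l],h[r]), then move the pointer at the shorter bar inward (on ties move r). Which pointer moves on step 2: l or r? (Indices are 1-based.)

l

l=1 r=15: min(19,20)*14=266 best=266 *, l++
l=2 r=15: min(10,20)*13=130 best=266, l++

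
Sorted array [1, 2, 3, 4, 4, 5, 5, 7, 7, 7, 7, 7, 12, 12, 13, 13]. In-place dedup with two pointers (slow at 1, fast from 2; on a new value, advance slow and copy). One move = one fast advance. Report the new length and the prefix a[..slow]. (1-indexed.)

length 8; prefix = [1, 2, 3, 4, 5, 7, 12, 13]

slow=1 fast=2: a[fast]=2≠a[slow]=1 write a[2]=2, slow++,fast++
slow=2 fast=3: a[fast]=3≠a[slow]=2 write a[3]=3, slow++,fast++
slow=3 fast=4: a[fast]=4≠a[slow]=3 write a[4]=4, slow++,fast++
slow=4 fast=5: a[fast]=4=a[slow] dup, fast++
slow=4 fast=6: a[fast]=5≠a[slow]=4 write a[5]=5, slow++,fast++
slow=5 fast=7: a[fast]=5=a[slow] dup, fast++
slow=5 fast=8: a[fast]=7≠a[slow]=5 write a[6]=7, slow++,fast++
slow=6 fast=9: a[fast]=7=a[slow] dup, fast++
slow=6 fast=10: a[fast]=7=a[slow] dup, fast++
slow=6 fast=11: a[fast]=7=a[slow] dup, fast++
slow=6 fast=12: a[fast]=7=a[slow] dup, fast++
slow=6 fast=13: a[fast]=12≠a[slow]=7 write a[7]=12, slow++,fast++
slow=7 fast=14: a[fast]=12=a[slow] dup, fast++
slow=7 fast=15: a[fast]=13≠a[slow]=12 write a[8]=13, slow++,fast++
slow=8 fast=16: a[fast]=13=a[slow] dup, fast++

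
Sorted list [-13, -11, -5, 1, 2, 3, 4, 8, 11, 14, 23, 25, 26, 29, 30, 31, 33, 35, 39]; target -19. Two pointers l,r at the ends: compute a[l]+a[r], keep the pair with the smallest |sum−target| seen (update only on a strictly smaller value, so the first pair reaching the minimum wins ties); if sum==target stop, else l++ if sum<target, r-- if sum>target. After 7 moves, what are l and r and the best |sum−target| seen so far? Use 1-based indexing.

l=1, r=12, best |Δ|=32

[1,19] -13+39=26 d=45 * → r--
[1,18] -13+35=22 d=41 * → r--
[1,17] -13+33=20 d=39 * → r--
[1,16] -13+31=18 d=37 * → r--
[1,15] -13+30=17 d=36 * → r--
[1,14] -13+29=16 d=35 * → r--
[1,13] -13+26=13 d=32 * → r--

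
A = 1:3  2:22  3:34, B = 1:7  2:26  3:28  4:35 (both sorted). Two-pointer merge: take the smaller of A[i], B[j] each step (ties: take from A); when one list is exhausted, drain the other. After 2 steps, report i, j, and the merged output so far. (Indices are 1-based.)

[i=1,j=1] A[i]=3<=B[j]=7 take 3 → i++
[i=2,j=1] A[i]=22>B[j]=7 take 7 → j++

i=2, j=2, merged so far=[3, 7]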